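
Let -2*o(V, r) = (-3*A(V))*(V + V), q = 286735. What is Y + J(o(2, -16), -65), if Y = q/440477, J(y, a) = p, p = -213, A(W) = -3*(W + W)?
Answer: -93534866/440477 ≈ -212.35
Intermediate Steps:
A(W) = -6*W
o(V, r) = -18*V² (o(V, r) = -(-(-18)*V)*(V + V)/2 = -18*V*2*V/2 = -18*V²)
J(y, a) = -213
Y = 286735/440477 ≈ 0.65096
Y + J(o(2, -16), -65) = 286735/440477 - 213 = -93534866/440477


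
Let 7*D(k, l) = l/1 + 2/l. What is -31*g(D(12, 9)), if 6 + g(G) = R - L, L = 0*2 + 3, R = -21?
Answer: 930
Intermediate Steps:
D(k, l) = l/7 + 2/(7*l) (D(k, l) = (l/1 + 2/l)/7 = (l*1 + 2/l)/7 = (l + 2/l)/7 = l/7 + 2/(7*l))
L = 3 (L = 0 + 3 = 3)
g(G) = -30 (g(G) = -6 + (-21 - 1*3) = -6 + (-21 - 3) = -6 - 24 = -30)
-31*g(D(12, 9)) = -31*(-30) = 930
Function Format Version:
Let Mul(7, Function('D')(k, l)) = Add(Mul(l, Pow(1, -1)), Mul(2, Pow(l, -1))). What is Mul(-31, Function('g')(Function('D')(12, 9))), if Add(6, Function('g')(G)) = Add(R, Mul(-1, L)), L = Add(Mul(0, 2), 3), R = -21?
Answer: 930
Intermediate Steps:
Function('D')(k, l) = Add(Mul(Rational(1, 7), l), Mul(Rational(2, 7), Pow(l, -1))) (Function('D')(k, l) = Mul(Rational(1, 7), Add(Mul(l, Pow(1, -1)), Mul(2, Pow(l, -1)))) = Mul(Rational(1, 7), Add(Mul(l, 1), Mul(2, Pow(l, -1)))) = Mul(Rational(1, 7), Add(l, Mul(2, Pow(l, -1)))) = Add(Mul(Rational(1, 7), l), Mul(Rational(2, 7), Pow(l, -1))))
L = 3 (L = Add(0, 3) = 3)
Function('g')(G) = -30 (Function('g')(G) = Add(-6, Add(-21, Mul(-1, 3))) = Add(-6, Add(-21, -3)) = Add(-6, -24) = -30)
Mul(-31, Function('g')(Function('D')(12, 9))) = Mul(-31, -30) = 930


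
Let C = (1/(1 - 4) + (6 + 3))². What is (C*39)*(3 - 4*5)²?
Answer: 2539732/3 ≈ 8.4658e+5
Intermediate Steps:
C = 676/9 (C = (1/(-3) + 9)² = (-⅓ + 9)² = (26/3)² = 676/9 ≈ 75.111)
(C*39)*(3 - 4*5)² = ((676/9)*39)*(3 - 4*5)² = 8788*(3 - 20)²/3 = (8788/3)*(-17)² = (8788/3)*289 = 2539732/3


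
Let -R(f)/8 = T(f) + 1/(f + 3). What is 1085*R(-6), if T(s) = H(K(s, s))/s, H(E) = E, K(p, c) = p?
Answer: -17360/3 ≈ -5786.7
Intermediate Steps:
T(s) = 1 (T(s) = s/s = 1)
R(f) = -8 - 8/(3 + f) (R(f) = -8*(1 + 1/(f + 3)) = -8*(1 + 1/(3 + f)) = -8 - 8/(3 + f))
1085*R(-6) = 1085*(8*(-4 - 1*(-6))/(3 - 6)) = 1085*(8*(-4 + 6)/(-3)) = 1085*(8*(-⅓)*2) = 1085*(-16/3) = -17360/3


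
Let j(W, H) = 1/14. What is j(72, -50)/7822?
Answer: 1/109508 ≈ 9.1317e-6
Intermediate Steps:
j(W, H) = 1/14
j(72, -50)/7822 = (1/14)/7822 = (1/14)*(1/7822) = 1/109508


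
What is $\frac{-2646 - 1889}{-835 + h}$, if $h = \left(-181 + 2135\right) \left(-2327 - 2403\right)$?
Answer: $\frac{907}{1848651} \approx 0.00049063$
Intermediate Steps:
$h = -9242420$ ($h = 1954 \left(-4730\right) = -9242420$)
$\frac{-2646 - 1889}{-835 + h} = \frac{-2646 - 1889}{-835 - 9242420} = - \frac{4535}{-9243255} = \left(-4535\right) \left(- \frac{1}{9243255}\right) = \frac{907}{1848651}$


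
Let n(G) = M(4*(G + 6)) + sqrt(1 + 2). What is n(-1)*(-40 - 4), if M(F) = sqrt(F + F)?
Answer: -88*sqrt(10) - 44*sqrt(3) ≈ -354.49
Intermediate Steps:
M(F) = sqrt(2)*sqrt(F) (M(F) = sqrt(2*F) = sqrt(2)*sqrt(F))
n(G) = sqrt(3) + sqrt(2)*sqrt(24 + 4*G) (n(G) = sqrt(2)*sqrt(4*(G + 6)) + sqrt(1 + 2) = sqrt(2)*sqrt(4*(6 + G)) + sqrt(3) = sqrt(2)*sqrt(24 + 4*G) + sqrt(3) = sqrt(3) + sqrt(2)*sqrt(24 + 4*G))
n(-1)*(-40 - 4) = (sqrt(3) + 2*sqrt(12 + 2*(-1)))*(-40 - 4) = (sqrt(3) + 2*sqrt(12 - 2))*(-44) = (sqrt(3) + 2*sqrt(10))*(-44) = -88*sqrt(10) - 44*sqrt(3)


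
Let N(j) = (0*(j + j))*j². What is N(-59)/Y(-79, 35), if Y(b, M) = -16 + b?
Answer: 0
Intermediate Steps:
N(j) = 0 (N(j) = (0*(2*j))*j² = 0*j² = 0)
N(-59)/Y(-79, 35) = 0/(-16 - 79) = 0/(-95) = 0*(-1/95) = 0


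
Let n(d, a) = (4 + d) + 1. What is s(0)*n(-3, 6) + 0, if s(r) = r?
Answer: 0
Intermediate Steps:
n(d, a) = 5 + d
s(0)*n(-3, 6) + 0 = 0*(5 - 3) + 0 = 0*2 + 0 = 0 + 0 = 0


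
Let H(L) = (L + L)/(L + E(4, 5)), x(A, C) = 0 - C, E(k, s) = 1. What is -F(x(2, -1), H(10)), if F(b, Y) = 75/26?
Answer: -75/26 ≈ -2.8846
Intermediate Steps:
x(A, C) = -C
H(L) = 2*L/(1 + L) (H(L) = (L + L)/(L + 1) = (2*L)/(1 + L) = 2*L/(1 + L))
F(b, Y) = 75/26 (F(b, Y) = 75*(1/26) = 75/26)
-F(x(2, -1), H(10)) = -1*75/26 = -75/26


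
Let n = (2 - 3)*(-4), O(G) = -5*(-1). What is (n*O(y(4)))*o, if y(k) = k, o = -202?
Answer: -4040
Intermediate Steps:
O(G) = 5
n = 4 (n = -1*(-4) = 4)
(n*O(y(4)))*o = (4*5)*(-202) = 20*(-202) = -4040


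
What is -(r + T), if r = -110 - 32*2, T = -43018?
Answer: 43192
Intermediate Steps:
r = -174 (r = -110 - 64 = -174)
-(r + T) = -(-174 - 43018) = -1*(-43192) = 43192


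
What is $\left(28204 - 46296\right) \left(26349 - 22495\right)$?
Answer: $-69726568$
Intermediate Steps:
$\left(28204 - 46296\right) \left(26349 - 22495\right) = \left(-18092\right) 3854 = -69726568$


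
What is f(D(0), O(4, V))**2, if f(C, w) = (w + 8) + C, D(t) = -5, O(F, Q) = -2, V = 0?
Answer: 1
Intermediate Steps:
f(C, w) = 8 + C + w (f(C, w) = (8 + w) + C = 8 + C + w)
f(D(0), O(4, V))**2 = (8 - 5 - 2)**2 = 1**2 = 1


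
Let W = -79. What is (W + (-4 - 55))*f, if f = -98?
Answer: 13524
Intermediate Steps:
(W + (-4 - 55))*f = (-79 + (-4 - 55))*(-98) = (-79 - 59)*(-98) = -138*(-98) = 13524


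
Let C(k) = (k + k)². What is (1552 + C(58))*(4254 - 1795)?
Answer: 36904672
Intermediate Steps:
C(k) = 4*k² (C(k) = (2*k)² = 4*k²)
(1552 + C(58))*(4254 - 1795) = (1552 + 4*58²)*(4254 - 1795) = (1552 + 4*3364)*2459 = (1552 + 13456)*2459 = 15008*2459 = 36904672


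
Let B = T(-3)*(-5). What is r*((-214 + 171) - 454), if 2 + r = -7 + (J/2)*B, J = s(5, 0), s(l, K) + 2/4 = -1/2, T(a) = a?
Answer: 16401/2 ≈ 8200.5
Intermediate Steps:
s(l, K) = -1 (s(l, K) = -½ - 1/2 = -½ - 1*½ = -½ - ½ = -1)
J = -1
B = 15 (B = -3*(-5) = 15)
r = -33/2 (r = -2 + (-7 - 1/2*15) = -2 + (-7 - 1*½*15) = -2 + (-7 - ½*15) = -2 + (-7 - 15/2) = -2 - 29/2 = -33/2 ≈ -16.500)
r*((-214 + 171) - 454) = -33*((-214 + 171) - 454)/2 = -33*(-43 - 454)/2 = -33/2*(-497) = 16401/2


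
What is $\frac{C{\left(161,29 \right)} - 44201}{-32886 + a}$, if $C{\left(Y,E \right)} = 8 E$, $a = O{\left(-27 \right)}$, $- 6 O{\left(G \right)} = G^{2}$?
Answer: $\frac{87938}{66015} \approx 1.3321$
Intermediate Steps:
$O{\left(G \right)} = - \frac{G^{2}}{6}$
$a = - \frac{243}{2}$ ($a = - \frac{\left(-27\right)^{2}}{6} = \left(- \frac{1}{6}\right) 729 = - \frac{243}{2} \approx -121.5$)
$\frac{C{\left(161,29 \right)} - 44201}{-32886 + a} = \frac{8 \cdot 29 - 44201}{-32886 - \frac{243}{2}} = \frac{232 - 44201}{- \frac{66015}{2}} = \left(-43969\right) \left(- \frac{2}{66015}\right) = \frac{87938}{66015}$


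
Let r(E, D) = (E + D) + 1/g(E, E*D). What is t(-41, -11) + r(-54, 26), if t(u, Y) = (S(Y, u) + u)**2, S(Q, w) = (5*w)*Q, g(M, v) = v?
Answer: 6882082271/1404 ≈ 4.9018e+6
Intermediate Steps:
S(Q, w) = 5*Q*w
r(E, D) = D + E + 1/(D*E) (r(E, D) = (E + D) + 1/(E*D) = (D + E) + 1/(D*E) = D + E + 1/(D*E))
t(u, Y) = (u + 5*Y*u)**2 (t(u, Y) = (5*Y*u + u)**2 = (u + 5*Y*u)**2)
t(-41, -11) + r(-54, 26) = (-41)**2*(1 + 5*(-11))**2 + (26 - 54 + 1/(26*(-54))) = 1681*(1 - 55)**2 + (26 - 54 + (1/26)*(-1/54)) = 1681*(-54)**2 + (26 - 54 - 1/1404) = 1681*2916 - 39313/1404 = 4901796 - 39313/1404 = 6882082271/1404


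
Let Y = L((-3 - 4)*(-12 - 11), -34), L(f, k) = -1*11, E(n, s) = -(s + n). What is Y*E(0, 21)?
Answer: 231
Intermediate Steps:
E(n, s) = -n - s (E(n, s) = -(n + s) = -n - s)
L(f, k) = -11
Y = -11
Y*E(0, 21) = -11*(-1*0 - 1*21) = -11*(0 - 21) = -11*(-21) = 231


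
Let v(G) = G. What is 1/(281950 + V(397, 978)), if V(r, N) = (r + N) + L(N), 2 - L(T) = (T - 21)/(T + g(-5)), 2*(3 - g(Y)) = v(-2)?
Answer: 982/278226157 ≈ 3.5295e-6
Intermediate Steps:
g(Y) = 4 (g(Y) = 3 - ½*(-2) = 3 + 1 = 4)
L(T) = 2 - (-21 + T)/(4 + T) (L(T) = 2 - (T - 21)/(T + 4) = 2 - (-21 + T)/(4 + T))
V(r, N) = N + r + (29 + N)/(4 + N) (V(r, N) = (r + N) + (29 + N)/(4 + N) = (N + r) + (29 + N)/(4 + N) = N + r + (29 + N)/(4 + N))
1/(281950 + V(397, 978)) = 1/(281950 + (29 + 978 + (4 + 978)*(978 + 397))/(4 + 978)) = 1/(281950 + (29 + 978 + 982*1375)/982) = 1/(281950 + (29 + 978 + 1350250)/982) = 1/(281950 + (1/982)*1351257) = 1/(281950 + 1351257/982) = 1/(278226157/982) = 982/278226157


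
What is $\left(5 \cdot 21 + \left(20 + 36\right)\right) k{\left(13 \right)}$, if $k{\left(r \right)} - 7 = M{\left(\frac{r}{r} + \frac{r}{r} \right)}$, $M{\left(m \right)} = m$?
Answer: $1449$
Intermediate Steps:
$k{\left(r \right)} = 9$ ($k{\left(r \right)} = 7 + \left(\frac{r}{r} + \frac{r}{r}\right) = 7 + \left(1 + 1\right) = 7 + 2 = 9$)
$\left(5 \cdot 21 + \left(20 + 36\right)\right) k{\left(13 \right)} = \left(5 \cdot 21 + \left(20 + 36\right)\right) 9 = \left(105 + 56\right) 9 = 161 \cdot 9 = 1449$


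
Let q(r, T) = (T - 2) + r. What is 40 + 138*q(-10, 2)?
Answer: -1340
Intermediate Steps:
q(r, T) = -2 + T + r (q(r, T) = (-2 + T) + r = -2 + T + r)
40 + 138*q(-10, 2) = 40 + 138*(-2 + 2 - 10) = 40 + 138*(-10) = 40 - 1380 = -1340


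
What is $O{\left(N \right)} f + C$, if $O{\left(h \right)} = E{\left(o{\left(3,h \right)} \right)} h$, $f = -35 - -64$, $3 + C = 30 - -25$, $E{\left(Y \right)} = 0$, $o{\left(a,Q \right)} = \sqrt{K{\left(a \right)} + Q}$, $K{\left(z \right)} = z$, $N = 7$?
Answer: $52$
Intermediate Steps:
$o{\left(a,Q \right)} = \sqrt{Q + a}$ ($o{\left(a,Q \right)} = \sqrt{a + Q} = \sqrt{Q + a}$)
$C = 52$ ($C = -3 + \left(30 - -25\right) = -3 + \left(30 + 25\right) = -3 + 55 = 52$)
$f = 29$ ($f = -35 + 64 = 29$)
$O{\left(h \right)} = 0$ ($O{\left(h \right)} = 0 h = 0$)
$O{\left(N \right)} f + C = 0 \cdot 29 + 52 = 0 + 52 = 52$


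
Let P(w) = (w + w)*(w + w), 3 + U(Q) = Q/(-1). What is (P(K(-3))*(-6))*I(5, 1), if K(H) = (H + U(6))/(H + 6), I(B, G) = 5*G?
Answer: -1920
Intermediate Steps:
U(Q) = -3 - Q (U(Q) = -3 + Q/(-1) = -3 + Q*(-1) = -3 - Q)
K(H) = (-9 + H)/(6 + H) (K(H) = (H + (-3 - 1*6))/(H + 6) = (H + (-3 - 6))/(6 + H) = (H - 9)/(6 + H) = (-9 + H)/(6 + H))
P(w) = 4*w² (P(w) = (2*w)*(2*w) = 4*w²)
(P(K(-3))*(-6))*I(5, 1) = ((4*((-9 - 3)/(6 - 3))²)*(-6))*(5*1) = ((4*(-12/3)²)*(-6))*5 = ((4*((⅓)*(-12))²)*(-6))*5 = ((4*(-4)²)*(-6))*5 = ((4*16)*(-6))*5 = (64*(-6))*5 = -384*5 = -1920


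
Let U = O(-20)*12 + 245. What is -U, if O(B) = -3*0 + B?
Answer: -5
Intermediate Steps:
O(B) = B (O(B) = 0 + B = B)
U = 5 (U = -20*12 + 245 = -240 + 245 = 5)
-U = -1*5 = -5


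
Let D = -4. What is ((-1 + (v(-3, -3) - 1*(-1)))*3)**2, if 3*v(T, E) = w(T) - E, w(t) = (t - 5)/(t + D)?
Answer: 841/49 ≈ 17.163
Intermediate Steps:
w(t) = (-5 + t)/(-4 + t) (w(t) = (t - 5)/(t - 4) = (-5 + t)/(-4 + t))
v(T, E) = -E/3 + (-5 + T)/(3*(-4 + T)) (v(T, E) = ((-5 + T)/(-4 + T) - E)/3 = (-E + (-5 + T)/(-4 + T))/3 = -E/3 + (-5 + T)/(3*(-4 + T)))
((-1 + (v(-3, -3) - 1*(-1)))*3)**2 = ((-1 + ((-5 - 3 - 1*(-3)*(-4 - 3))/(3*(-4 - 3)) - 1*(-1)))*3)**2 = ((-1 + ((1/3)*(-5 - 3 - 1*(-3)*(-7))/(-7) + 1))*3)**2 = ((-1 + ((1/3)*(-1/7)*(-5 - 3 - 21) + 1))*3)**2 = ((-1 + ((1/3)*(-1/7)*(-29) + 1))*3)**2 = ((-1 + (29/21 + 1))*3)**2 = ((-1 + 50/21)*3)**2 = ((29/21)*3)**2 = (29/7)**2 = 841/49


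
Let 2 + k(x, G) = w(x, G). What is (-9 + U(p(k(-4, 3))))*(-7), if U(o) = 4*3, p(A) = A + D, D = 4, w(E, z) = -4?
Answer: -21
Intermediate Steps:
k(x, G) = -6 (k(x, G) = -2 - 4 = -6)
p(A) = 4 + A (p(A) = A + 4 = 4 + A)
U(o) = 12
(-9 + U(p(k(-4, 3))))*(-7) = (-9 + 12)*(-7) = 3*(-7) = -21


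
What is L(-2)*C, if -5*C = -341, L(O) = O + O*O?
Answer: 682/5 ≈ 136.40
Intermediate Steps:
L(O) = O + O**2
C = 341/5 (C = -1/5*(-341) = 341/5 ≈ 68.200)
L(-2)*C = -2*(1 - 2)*(341/5) = -2*(-1)*(341/5) = 2*(341/5) = 682/5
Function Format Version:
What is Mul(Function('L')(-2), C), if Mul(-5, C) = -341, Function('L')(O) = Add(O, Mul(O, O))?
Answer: Rational(682, 5) ≈ 136.40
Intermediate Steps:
Function('L')(O) = Add(O, Pow(O, 2))
C = Rational(341, 5) (C = Mul(Rational(-1, 5), -341) = Rational(341, 5) ≈ 68.200)
Mul(Function('L')(-2), C) = Mul(Mul(-2, Add(1, -2)), Rational(341, 5)) = Mul(Mul(-2, -1), Rational(341, 5)) = Mul(2, Rational(341, 5)) = Rational(682, 5)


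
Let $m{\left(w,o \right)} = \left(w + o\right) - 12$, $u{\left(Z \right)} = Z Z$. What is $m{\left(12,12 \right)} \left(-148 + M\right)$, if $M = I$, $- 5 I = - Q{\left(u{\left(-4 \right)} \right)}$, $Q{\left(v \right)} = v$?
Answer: $- \frac{8688}{5} \approx -1737.6$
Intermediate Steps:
$u{\left(Z \right)} = Z^{2}$
$m{\left(w,o \right)} = -12 + o + w$ ($m{\left(w,o \right)} = \left(o + w\right) - 12 = -12 + o + w$)
$I = \frac{16}{5}$ ($I = - \frac{\left(-1\right) \left(-4\right)^{2}}{5} = - \frac{\left(-1\right) 16}{5} = \left(- \frac{1}{5}\right) \left(-16\right) = \frac{16}{5} \approx 3.2$)
$M = \frac{16}{5} \approx 3.2$
$m{\left(12,12 \right)} \left(-148 + M\right) = \left(-12 + 12 + 12\right) \left(-148 + \frac{16}{5}\right) = 12 \left(- \frac{724}{5}\right) = - \frac{8688}{5}$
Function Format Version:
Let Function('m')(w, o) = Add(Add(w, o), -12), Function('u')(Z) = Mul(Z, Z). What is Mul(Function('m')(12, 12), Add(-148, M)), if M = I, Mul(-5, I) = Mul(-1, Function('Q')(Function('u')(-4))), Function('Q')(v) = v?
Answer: Rational(-8688, 5) ≈ -1737.6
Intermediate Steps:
Function('u')(Z) = Pow(Z, 2)
Function('m')(w, o) = Add(-12, o, w) (Function('m')(w, o) = Add(Add(o, w), -12) = Add(-12, o, w))
I = Rational(16, 5) (I = Mul(Rational(-1, 5), Mul(-1, Pow(-4, 2))) = Mul(Rational(-1, 5), Mul(-1, 16)) = Mul(Rational(-1, 5), -16) = Rational(16, 5) ≈ 3.2000)
M = Rational(16, 5) ≈ 3.2000
Mul(Function('m')(12, 12), Add(-148, M)) = Mul(Add(-12, 12, 12), Add(-148, Rational(16, 5))) = Mul(12, Rational(-724, 5)) = Rational(-8688, 5)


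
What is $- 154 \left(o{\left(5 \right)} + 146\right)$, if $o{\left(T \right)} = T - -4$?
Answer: $-23870$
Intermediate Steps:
$o{\left(T \right)} = 4 + T$ ($o{\left(T \right)} = T + 4 = 4 + T$)
$- 154 \left(o{\left(5 \right)} + 146\right) = - 154 \left(\left(4 + 5\right) + 146\right) = - 154 \left(9 + 146\right) = \left(-154\right) 155 = -23870$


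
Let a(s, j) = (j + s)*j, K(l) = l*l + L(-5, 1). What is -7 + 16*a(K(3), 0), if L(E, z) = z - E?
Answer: -7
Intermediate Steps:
K(l) = 6 + l² (K(l) = l*l + (1 - 1*(-5)) = l² + (1 + 5) = l² + 6 = 6 + l²)
a(s, j) = j*(j + s)
-7 + 16*a(K(3), 0) = -7 + 16*(0*(0 + (6 + 3²))) = -7 + 16*(0*(0 + (6 + 9))) = -7 + 16*(0*(0 + 15)) = -7 + 16*(0*15) = -7 + 16*0 = -7 + 0 = -7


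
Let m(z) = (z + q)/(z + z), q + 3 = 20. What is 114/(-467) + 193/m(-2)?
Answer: -362234/7005 ≈ -51.711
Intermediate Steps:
q = 17 (q = -3 + 20 = 17)
m(z) = (17 + z)/(2*z) (m(z) = (z + 17)/(z + z) = (17 + z)/((2*z)) = (17 + z)*(1/(2*z)) = (17 + z)/(2*z))
114/(-467) + 193/m(-2) = 114/(-467) + 193/(((½)*(17 - 2)/(-2))) = 114*(-1/467) + 193/(((½)*(-½)*15)) = -114/467 + 193/(-15/4) = -114/467 + 193*(-4/15) = -114/467 - 772/15 = -362234/7005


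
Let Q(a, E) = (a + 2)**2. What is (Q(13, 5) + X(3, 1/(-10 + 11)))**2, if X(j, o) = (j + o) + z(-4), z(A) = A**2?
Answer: 60025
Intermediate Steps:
Q(a, E) = (2 + a)**2
X(j, o) = 16 + j + o (X(j, o) = (j + o) + (-4)**2 = (j + o) + 16 = 16 + j + o)
(Q(13, 5) + X(3, 1/(-10 + 11)))**2 = ((2 + 13)**2 + (16 + 3 + 1/(-10 + 11)))**2 = (15**2 + (16 + 3 + 1/1))**2 = (225 + (16 + 3 + 1))**2 = (225 + 20)**2 = 245**2 = 60025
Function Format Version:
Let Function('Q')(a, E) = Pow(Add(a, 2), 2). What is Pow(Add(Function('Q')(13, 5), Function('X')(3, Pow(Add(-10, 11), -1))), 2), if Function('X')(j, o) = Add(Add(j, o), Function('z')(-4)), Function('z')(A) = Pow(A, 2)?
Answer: 60025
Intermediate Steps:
Function('Q')(a, E) = Pow(Add(2, a), 2)
Function('X')(j, o) = Add(16, j, o) (Function('X')(j, o) = Add(Add(j, o), Pow(-4, 2)) = Add(Add(j, o), 16) = Add(16, j, o))
Pow(Add(Function('Q')(13, 5), Function('X')(3, Pow(Add(-10, 11), -1))), 2) = Pow(Add(Pow(Add(2, 13), 2), Add(16, 3, Pow(Add(-10, 11), -1))), 2) = Pow(Add(Pow(15, 2), Add(16, 3, Pow(1, -1))), 2) = Pow(Add(225, Add(16, 3, 1)), 2) = Pow(Add(225, 20), 2) = Pow(245, 2) = 60025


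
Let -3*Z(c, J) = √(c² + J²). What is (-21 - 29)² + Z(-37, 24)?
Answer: 2500 - √1945/3 ≈ 2485.3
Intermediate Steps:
Z(c, J) = -√(J² + c²)/3 (Z(c, J) = -√(c² + J²)/3 = -√(J² + c²)/3)
(-21 - 29)² + Z(-37, 24) = (-21 - 29)² - √(24² + (-37)²)/3 = (-50)² - √(576 + 1369)/3 = 2500 - √1945/3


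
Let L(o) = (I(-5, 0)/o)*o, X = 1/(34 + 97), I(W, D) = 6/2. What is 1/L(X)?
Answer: ⅓ ≈ 0.33333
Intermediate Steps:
I(W, D) = 3 (I(W, D) = 6*(½) = 3)
X = 1/131 ≈ 0.0076336
L(o) = 3 (L(o) = (3/o)*o = 3)
1/L(X) = 1/3 = ⅓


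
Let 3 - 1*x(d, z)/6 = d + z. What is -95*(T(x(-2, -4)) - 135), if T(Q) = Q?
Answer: 7695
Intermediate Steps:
x(d, z) = 18 - 6*d - 6*z (x(d, z) = 18 - 6*(d + z) = 18 + (-6*d - 6*z) = 18 - 6*d - 6*z)
-95*(T(x(-2, -4)) - 135) = -95*((18 - 6*(-2) - 6*(-4)) - 135) = -95*((18 + 12 + 24) - 135) = -95*(54 - 135) = -95*(-81) = 7695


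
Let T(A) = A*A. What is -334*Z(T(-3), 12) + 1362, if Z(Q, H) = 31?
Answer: -8992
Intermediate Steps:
T(A) = A²
-334*Z(T(-3), 12) + 1362 = -334*31 + 1362 = -10354 + 1362 = -8992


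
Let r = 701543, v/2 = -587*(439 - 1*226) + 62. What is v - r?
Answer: -951481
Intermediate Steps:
v = -249938 (v = 2*(-587*(439 - 1*226) + 62) = 2*(-587*(439 - 226) + 62) = 2*(-587*213 + 62) = 2*(-125031 + 62) = 2*(-124969) = -249938)
v - r = -249938 - 1*701543 = -249938 - 701543 = -951481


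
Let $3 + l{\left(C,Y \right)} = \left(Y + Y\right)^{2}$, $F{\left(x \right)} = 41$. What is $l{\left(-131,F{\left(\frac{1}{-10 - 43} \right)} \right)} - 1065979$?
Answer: $-1059258$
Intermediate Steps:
$l{\left(C,Y \right)} = -3 + 4 Y^{2}$ ($l{\left(C,Y \right)} = -3 + \left(Y + Y\right)^{2} = -3 + \left(2 Y\right)^{2} = -3 + 4 Y^{2}$)
$l{\left(-131,F{\left(\frac{1}{-10 - 43} \right)} \right)} - 1065979 = \left(-3 + 4 \cdot 41^{2}\right) - 1065979 = \left(-3 + 4 \cdot 1681\right) - 1065979 = \left(-3 + 6724\right) - 1065979 = 6721 - 1065979 = -1059258$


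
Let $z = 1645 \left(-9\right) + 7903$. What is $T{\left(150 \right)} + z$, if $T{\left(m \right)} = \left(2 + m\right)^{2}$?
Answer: $16202$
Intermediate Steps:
$z = -6902$ ($z = -14805 + 7903 = -6902$)
$T{\left(150 \right)} + z = \left(2 + 150\right)^{2} - 6902 = 152^{2} - 6902 = 23104 - 6902 = 16202$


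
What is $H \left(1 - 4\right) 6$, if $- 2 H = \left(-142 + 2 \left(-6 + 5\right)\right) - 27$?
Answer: $-1539$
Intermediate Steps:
$H = \frac{171}{2}$ ($H = - \frac{\left(-142 + 2 \left(-6 + 5\right)\right) - 27}{2} = - \frac{\left(-142 + 2 \left(-1\right)\right) - 27}{2} = - \frac{\left(-142 - 2\right) - 27}{2} = - \frac{-144 - 27}{2} = \left(- \frac{1}{2}\right) \left(-171\right) = \frac{171}{2} \approx 85.5$)
$H \left(1 - 4\right) 6 = \frac{171 \left(1 - 4\right) 6}{2} = \frac{171 \left(\left(-3\right) 6\right)}{2} = \frac{171}{2} \left(-18\right) = -1539$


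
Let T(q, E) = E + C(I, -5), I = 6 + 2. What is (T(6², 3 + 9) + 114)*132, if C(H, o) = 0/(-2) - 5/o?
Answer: 16764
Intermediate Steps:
I = 8
C(H, o) = -5/o (C(H, o) = 0*(-½) - 5/o = 0 - 5/o = -5/o)
T(q, E) = 1 + E (T(q, E) = E - 5/(-5) = E - 5*(-⅕) = E + 1 = 1 + E)
(T(6², 3 + 9) + 114)*132 = ((1 + (3 + 9)) + 114)*132 = ((1 + 12) + 114)*132 = (13 + 114)*132 = 127*132 = 16764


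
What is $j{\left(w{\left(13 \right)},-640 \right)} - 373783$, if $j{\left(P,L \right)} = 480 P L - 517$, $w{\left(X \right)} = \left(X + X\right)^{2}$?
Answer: $-208041500$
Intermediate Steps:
$w{\left(X \right)} = 4 X^{2}$ ($w{\left(X \right)} = \left(2 X\right)^{2} = 4 X^{2}$)
$j{\left(P,L \right)} = -517 + 480 L P$ ($j{\left(P,L \right)} = 480 L P - 517 = -517 + 480 L P$)
$j{\left(w{\left(13 \right)},-640 \right)} - 373783 = \left(-517 + 480 \left(-640\right) 4 \cdot 13^{2}\right) - 373783 = \left(-517 + 480 \left(-640\right) 4 \cdot 169\right) - 373783 = \left(-517 + 480 \left(-640\right) 676\right) - 373783 = \left(-517 - 207667200\right) - 373783 = -207667717 - 373783 = -208041500$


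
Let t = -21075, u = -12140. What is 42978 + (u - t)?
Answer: 51913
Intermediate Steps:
42978 + (u - t) = 42978 + (-12140 - 1*(-21075)) = 42978 + (-12140 + 21075) = 42978 + 8935 = 51913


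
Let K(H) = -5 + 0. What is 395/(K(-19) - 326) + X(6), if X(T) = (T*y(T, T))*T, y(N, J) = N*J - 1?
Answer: 416665/331 ≈ 1258.8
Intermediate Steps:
K(H) = -5
y(N, J) = -1 + J*N (y(N, J) = J*N - 1 = -1 + J*N)
X(T) = T**2*(-1 + T**2) (X(T) = (T*(-1 + T*T))*T = (T*(-1 + T**2))*T = T**2*(-1 + T**2))
395/(K(-19) - 326) + X(6) = 395/(-5 - 326) + (6**4 - 1*6**2) = 395/(-331) + (1296 - 1*36) = -1/331*395 + (1296 - 36) = -395/331 + 1260 = 416665/331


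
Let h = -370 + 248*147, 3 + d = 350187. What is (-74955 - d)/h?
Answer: -425139/36086 ≈ -11.781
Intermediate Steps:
d = 350184 (d = -3 + 350187 = 350184)
h = 36086 (h = -370 + 36456 = 36086)
(-74955 - d)/h = (-74955 - 1*350184)/36086 = (-74955 - 350184)*(1/36086) = -425139*1/36086 = -425139/36086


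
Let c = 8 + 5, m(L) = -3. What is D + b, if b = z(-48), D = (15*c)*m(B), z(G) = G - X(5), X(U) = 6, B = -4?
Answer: -639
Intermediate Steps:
c = 13
z(G) = -6 + G (z(G) = G - 1*6 = G - 6 = -6 + G)
D = -585 (D = (15*13)*(-3) = 195*(-3) = -585)
b = -54 (b = -6 - 48 = -54)
D + b = -585 - 54 = -639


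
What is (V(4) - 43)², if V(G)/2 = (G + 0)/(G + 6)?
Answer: 44521/25 ≈ 1780.8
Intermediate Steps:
V(G) = 2*G/(6 + G) (V(G) = 2*((G + 0)/(G + 6)) = 2*(G/(6 + G)) = 2*G/(6 + G))
(V(4) - 43)² = (2*4/(6 + 4) - 43)² = (2*4/10 - 43)² = (2*4*(⅒) - 43)² = (⅘ - 43)² = (-211/5)² = 44521/25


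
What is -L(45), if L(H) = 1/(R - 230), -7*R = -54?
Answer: 7/1556 ≈ 0.0044987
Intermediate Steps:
R = 54/7 (R = -⅐*(-54) = 54/7 ≈ 7.7143)
L(H) = -7/1556 (L(H) = 1/(54/7 - 230) = 1/(-1556/7) = -7/1556)
-L(45) = -1*(-7/1556) = 7/1556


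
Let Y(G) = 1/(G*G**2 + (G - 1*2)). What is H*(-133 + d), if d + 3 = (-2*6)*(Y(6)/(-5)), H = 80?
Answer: -598352/55 ≈ -10879.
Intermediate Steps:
Y(G) = 1/(-2 + G + G**3) (Y(G) = 1/(G**3 + (G - 2)) = 1/(G**3 + (-2 + G)) = 1/(-2 + G + G**3))
d = -822/275 (d = -3 + (-2*6)*(1/((-2 + 6 + 6**3)*(-5))) = -3 - 12*(-1)/((-2 + 6 + 216)*5) = -3 - 12*(-1)/(220*5) = -3 - 3*(-1)/(55*5) = -3 - 12*(-1/1100) = -3 + 3/275 = -822/275 ≈ -2.9891)
H*(-133 + d) = 80*(-133 - 822/275) = 80*(-37397/275) = -598352/55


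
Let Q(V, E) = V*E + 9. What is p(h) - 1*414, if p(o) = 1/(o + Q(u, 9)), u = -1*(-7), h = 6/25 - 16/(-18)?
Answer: -6811731/16454 ≈ -413.99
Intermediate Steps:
h = 254/225 (h = 6*(1/25) - 16*(-1/18) = 6/25 + 8/9 = 254/225 ≈ 1.1289)
u = 7
Q(V, E) = 9 + E*V (Q(V, E) = E*V + 9 = 9 + E*V)
p(o) = 1/(72 + o) (p(o) = 1/(o + (9 + 9*7)) = 1/(o + (9 + 63)) = 1/(o + 72) = 1/(72 + o))
p(h) - 1*414 = 1/(72 + 254/225) - 1*414 = 1/(16454/225) - 414 = 225/16454 - 414 = -6811731/16454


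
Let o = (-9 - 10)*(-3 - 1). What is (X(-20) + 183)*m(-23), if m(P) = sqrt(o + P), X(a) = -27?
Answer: 156*sqrt(53) ≈ 1135.7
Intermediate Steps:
o = 76 (o = -19*(-4) = 76)
m(P) = sqrt(76 + P)
(X(-20) + 183)*m(-23) = (-27 + 183)*sqrt(76 - 23) = 156*sqrt(53)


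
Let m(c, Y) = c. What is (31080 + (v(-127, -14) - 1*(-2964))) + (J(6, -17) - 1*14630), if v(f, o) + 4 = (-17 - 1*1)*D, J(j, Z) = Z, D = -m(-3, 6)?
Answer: 19339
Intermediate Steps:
D = 3 (D = -1*(-3) = 3)
v(f, o) = -58 (v(f, o) = -4 + (-17 - 1*1)*3 = -4 + (-17 - 1)*3 = -4 - 18*3 = -4 - 54 = -58)
(31080 + (v(-127, -14) - 1*(-2964))) + (J(6, -17) - 1*14630) = (31080 + (-58 - 1*(-2964))) + (-17 - 1*14630) = (31080 + (-58 + 2964)) + (-17 - 14630) = (31080 + 2906) - 14647 = 33986 - 14647 = 19339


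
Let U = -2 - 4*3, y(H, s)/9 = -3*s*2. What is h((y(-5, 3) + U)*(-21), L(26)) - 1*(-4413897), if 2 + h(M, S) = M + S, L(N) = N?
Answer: 4417617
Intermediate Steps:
y(H, s) = -54*s (y(H, s) = 9*(-3*s*2) = 9*(-6*s) = -54*s)
U = -14 (U = -2 - 12 = -14)
h(M, S) = -2 + M + S (h(M, S) = -2 + (M + S) = -2 + M + S)
h((y(-5, 3) + U)*(-21), L(26)) - 1*(-4413897) = (-2 + (-54*3 - 14)*(-21) + 26) - 1*(-4413897) = (-2 + (-162 - 14)*(-21) + 26) + 4413897 = (-2 - 176*(-21) + 26) + 4413897 = (-2 + 3696 + 26) + 4413897 = 3720 + 4413897 = 4417617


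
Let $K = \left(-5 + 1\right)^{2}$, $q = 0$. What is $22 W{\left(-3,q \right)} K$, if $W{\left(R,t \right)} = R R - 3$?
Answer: $2112$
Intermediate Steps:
$K = 16$ ($K = \left(-4\right)^{2} = 16$)
$W{\left(R,t \right)} = -3 + R^{2}$ ($W{\left(R,t \right)} = R^{2} - 3 = -3 + R^{2}$)
$22 W{\left(-3,q \right)} K = 22 \left(-3 + \left(-3\right)^{2}\right) 16 = 22 \left(-3 + 9\right) 16 = 22 \cdot 6 \cdot 16 = 132 \cdot 16 = 2112$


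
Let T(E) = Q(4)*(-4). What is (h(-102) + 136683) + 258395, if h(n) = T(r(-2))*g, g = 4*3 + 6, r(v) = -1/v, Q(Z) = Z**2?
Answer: 393926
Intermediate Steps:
T(E) = -64 (T(E) = 4**2*(-4) = 16*(-4) = -64)
g = 18 (g = 12 + 6 = 18)
h(n) = -1152 (h(n) = -64*18 = -1152)
(h(-102) + 136683) + 258395 = (-1152 + 136683) + 258395 = 135531 + 258395 = 393926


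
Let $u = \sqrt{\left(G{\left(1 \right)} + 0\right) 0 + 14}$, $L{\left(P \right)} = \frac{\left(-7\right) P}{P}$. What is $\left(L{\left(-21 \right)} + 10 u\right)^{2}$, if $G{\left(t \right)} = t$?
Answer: $1449 - 140 \sqrt{14} \approx 925.17$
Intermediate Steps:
$L{\left(P \right)} = -7$
$u = \sqrt{14}$ ($u = \sqrt{\left(1 + 0\right) 0 + 14} = \sqrt{1 \cdot 0 + 14} = \sqrt{0 + 14} = \sqrt{14} \approx 3.7417$)
$\left(L{\left(-21 \right)} + 10 u\right)^{2} = \left(-7 + 10 \sqrt{14}\right)^{2}$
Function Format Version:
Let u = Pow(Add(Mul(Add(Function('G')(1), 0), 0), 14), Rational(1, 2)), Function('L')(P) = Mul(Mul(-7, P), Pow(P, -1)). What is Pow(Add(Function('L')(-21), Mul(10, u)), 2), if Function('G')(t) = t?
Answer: Add(1449, Mul(-140, Pow(14, Rational(1, 2)))) ≈ 925.17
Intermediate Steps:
Function('L')(P) = -7
u = Pow(14, Rational(1, 2)) (u = Pow(Add(Mul(Add(1, 0), 0), 14), Rational(1, 2)) = Pow(Add(Mul(1, 0), 14), Rational(1, 2)) = Pow(Add(0, 14), Rational(1, 2)) = Pow(14, Rational(1, 2)) ≈ 3.7417)
Pow(Add(Function('L')(-21), Mul(10, u)), 2) = Pow(Add(-7, Mul(10, Pow(14, Rational(1, 2)))), 2)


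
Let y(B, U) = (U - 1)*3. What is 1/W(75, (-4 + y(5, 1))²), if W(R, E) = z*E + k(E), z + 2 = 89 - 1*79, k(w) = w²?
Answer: 1/384 ≈ 0.0026042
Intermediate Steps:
z = 8 (z = -2 + (89 - 1*79) = -2 + (89 - 79) = -2 + 10 = 8)
y(B, U) = -3 + 3*U (y(B, U) = (-1 + U)*3 = -3 + 3*U)
W(R, E) = E² + 8*E (W(R, E) = 8*E + E² = E² + 8*E)
1/W(75, (-4 + y(5, 1))²) = 1/((-4 + (-3 + 3*1))²*(8 + (-4 + (-3 + 3*1))²)) = 1/((-4 + (-3 + 3))²*(8 + (-4 + (-3 + 3))²)) = 1/((-4 + 0)²*(8 + (-4 + 0)²)) = 1/((-4)²*(8 + (-4)²)) = 1/(16*(8 + 16)) = 1/(16*24) = 1/384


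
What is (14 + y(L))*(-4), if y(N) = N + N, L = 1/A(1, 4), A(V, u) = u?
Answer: -58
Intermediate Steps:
L = ¼ (L = 1/4 = ¼ ≈ 0.25000)
y(N) = 2*N
(14 + y(L))*(-4) = (14 + 2*(¼))*(-4) = (14 + ½)*(-4) = (29/2)*(-4) = -58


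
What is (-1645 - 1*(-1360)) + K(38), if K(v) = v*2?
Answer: -209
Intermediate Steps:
K(v) = 2*v
(-1645 - 1*(-1360)) + K(38) = (-1645 - 1*(-1360)) + 2*38 = (-1645 + 1360) + 76 = -285 + 76 = -209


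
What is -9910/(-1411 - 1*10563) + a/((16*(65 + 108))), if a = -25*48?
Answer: 408190/1035751 ≈ 0.39410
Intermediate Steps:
a = -1200
-9910/(-1411 - 1*10563) + a/((16*(65 + 108))) = -9910/(-1411 - 1*10563) - 1200*1/(16*(65 + 108)) = -9910/(-1411 - 10563) - 1200/(16*173) = -9910/(-11974) - 1200/2768 = -9910*(-1/11974) - 1200*1/2768 = 4955/5987 - 75/173 = 408190/1035751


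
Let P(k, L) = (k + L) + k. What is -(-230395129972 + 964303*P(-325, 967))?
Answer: 230089445921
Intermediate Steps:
P(k, L) = L + 2*k (P(k, L) = (L + k) + k = L + 2*k)
-(-230395129972 + 964303*P(-325, 967)) = -(-229462648971 - 626796950) = -964303/(1/((967 - 650) - 238924)) = -964303/(1/(317 - 238924)) = -964303/(1/(-238607)) = -964303/(-1/238607) = -964303*(-238607) = 230089445921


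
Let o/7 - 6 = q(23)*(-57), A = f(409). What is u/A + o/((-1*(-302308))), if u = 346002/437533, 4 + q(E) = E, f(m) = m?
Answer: -1244512393767/54098318001076 ≈ -0.023005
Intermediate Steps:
q(E) = -4 + E
A = 409
u = 346002/437533 (u = 346002*(1/437533) = 346002/437533 ≈ 0.79080)
o = -7539 (o = 42 + 7*((-4 + 23)*(-57)) = 42 + 7*(19*(-57)) = 42 + 7*(-1083) = 42 - 7581 = -7539)
u/A + o/((-1*(-302308))) = (346002/437533)/409 - 7539/((-1*(-302308))) = (346002/437533)*(1/409) - 7539/302308 = 346002/178950997 - 7539*1/302308 = 346002/178950997 - 7539/302308 = -1244512393767/54098318001076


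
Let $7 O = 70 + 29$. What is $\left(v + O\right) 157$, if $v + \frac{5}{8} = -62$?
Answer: $- \frac{426255}{56} \approx -7611.7$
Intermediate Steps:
$O = \frac{99}{7}$ ($O = \frac{70 + 29}{7} = \frac{1}{7} \cdot 99 = \frac{99}{7} \approx 14.143$)
$v = - \frac{501}{8}$ ($v = - \frac{5}{8} - 62 = - \frac{501}{8} \approx -62.625$)
$\left(v + O\right) 157 = \left(- \frac{501}{8} + \frac{99}{7}\right) 157 = \left(- \frac{2715}{56}\right) 157 = - \frac{426255}{56}$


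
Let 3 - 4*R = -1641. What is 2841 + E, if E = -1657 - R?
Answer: 773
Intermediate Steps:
R = 411 (R = ¾ - ¼*(-1641) = ¾ + 1641/4 = 411)
E = -2068 (E = -1657 - 1*411 = -1657 - 411 = -2068)
2841 + E = 2841 - 2068 = 773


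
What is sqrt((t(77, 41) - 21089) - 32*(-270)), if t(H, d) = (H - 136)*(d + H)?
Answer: I*sqrt(19411) ≈ 139.32*I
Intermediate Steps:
t(H, d) = (-136 + H)*(H + d)
sqrt((t(77, 41) - 21089) - 32*(-270)) = sqrt(((77**2 - 136*77 - 136*41 + 77*41) - 21089) - 32*(-270)) = sqrt(((5929 - 10472 - 5576 + 3157) - 21089) + 8640) = sqrt((-6962 - 21089) + 8640) = sqrt(-28051 + 8640) = sqrt(-19411) = I*sqrt(19411)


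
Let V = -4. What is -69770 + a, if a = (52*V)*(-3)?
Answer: -69146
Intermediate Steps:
a = 624 (a = (52*(-4))*(-3) = -208*(-3) = 624)
-69770 + a = -69770 + 624 = -69146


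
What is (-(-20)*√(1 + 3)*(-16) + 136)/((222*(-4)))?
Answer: 21/37 ≈ 0.56757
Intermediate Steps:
(-(-20)*√(1 + 3)*(-16) + 136)/((222*(-4))) = (-(-20)*√4*(-16) + 136)/(-888) = (-(-20)*2*(-16) + 136)*(-1/888) = (-(-20)*(-32) + 136)*(-1/888) = (-20*32 + 136)*(-1/888) = (-640 + 136)*(-1/888) = -504*(-1/888) = 21/37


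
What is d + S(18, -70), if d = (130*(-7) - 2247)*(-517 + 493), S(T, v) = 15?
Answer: 75783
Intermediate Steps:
d = 75768 (d = (-910 - 2247)*(-24) = -3157*(-24) = 75768)
d + S(18, -70) = 75768 + 15 = 75783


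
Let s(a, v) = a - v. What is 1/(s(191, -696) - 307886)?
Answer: -1/306999 ≈ -3.2573e-6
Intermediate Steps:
1/(s(191, -696) - 307886) = 1/((191 - 1*(-696)) - 307886) = 1/((191 + 696) - 307886) = 1/(887 - 307886) = 1/(-306999) = -1/306999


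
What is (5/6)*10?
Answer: 25/3 ≈ 8.3333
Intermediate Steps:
(5/6)*10 = ((⅙)*5)*10 = (⅚)*10 = 25/3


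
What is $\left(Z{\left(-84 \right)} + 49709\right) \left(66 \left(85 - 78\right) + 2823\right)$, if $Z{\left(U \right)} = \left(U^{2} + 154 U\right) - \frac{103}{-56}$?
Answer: $\frac{8063121195}{56} \approx 1.4398 \cdot 10^{8}$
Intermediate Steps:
$Z{\left(U \right)} = \frac{103}{56} + U^{2} + 154 U$ ($Z{\left(U \right)} = \left(U^{2} + 154 U\right) - - \frac{103}{56} = \left(U^{2} + 154 U\right) + \frac{103}{56} = \frac{103}{56} + U^{2} + 154 U$)
$\left(Z{\left(-84 \right)} + 49709\right) \left(66 \left(85 - 78\right) + 2823\right) = \left(\left(\frac{103}{56} + \left(-84\right)^{2} + 154 \left(-84\right)\right) + 49709\right) \left(66 \left(85 - 78\right) + 2823\right) = \left(\left(\frac{103}{56} + 7056 - 12936\right) + 49709\right) \left(66 \cdot 7 + 2823\right) = \left(- \frac{329177}{56} + 49709\right) \left(462 + 2823\right) = \frac{2454527}{56} \cdot 3285 = \frac{8063121195}{56}$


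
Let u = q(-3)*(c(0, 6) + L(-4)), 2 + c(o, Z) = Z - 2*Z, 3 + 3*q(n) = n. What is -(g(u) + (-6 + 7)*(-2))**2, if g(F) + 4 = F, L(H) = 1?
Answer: -64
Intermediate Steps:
q(n) = -1 + n/3
c(o, Z) = -2 - Z (c(o, Z) = -2 + (Z - 2*Z) = -2 - Z)
u = 14 (u = (-1 + (1/3)*(-3))*((-2 - 1*6) + 1) = (-1 - 1)*((-2 - 6) + 1) = -2*(-8 + 1) = -2*(-7) = 14)
g(F) = -4 + F
-(g(u) + (-6 + 7)*(-2))**2 = -((-4 + 14) + (-6 + 7)*(-2))**2 = -(10 + 1*(-2))**2 = -(10 - 2)**2 = -1*8**2 = -1*64 = -64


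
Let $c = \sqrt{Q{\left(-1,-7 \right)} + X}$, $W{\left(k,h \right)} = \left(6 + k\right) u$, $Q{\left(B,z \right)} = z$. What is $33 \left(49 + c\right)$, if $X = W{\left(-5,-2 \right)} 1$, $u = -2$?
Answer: $1617 + 99 i \approx 1617.0 + 99.0 i$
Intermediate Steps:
$W{\left(k,h \right)} = -12 - 2 k$ ($W{\left(k,h \right)} = \left(6 + k\right) \left(-2\right) = -12 - 2 k$)
$X = -2$ ($X = \left(-12 - -10\right) 1 = \left(-12 + 10\right) 1 = \left(-2\right) 1 = -2$)
$c = 3 i$ ($c = \sqrt{-7 - 2} = \sqrt{-9} = 3 i \approx 3.0 i$)
$33 \left(49 + c\right) = 33 \left(49 + 3 i\right) = 1617 + 99 i$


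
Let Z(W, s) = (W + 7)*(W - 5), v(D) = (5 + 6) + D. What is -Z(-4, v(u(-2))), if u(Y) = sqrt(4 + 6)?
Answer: 27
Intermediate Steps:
u(Y) = sqrt(10)
v(D) = 11 + D
Z(W, s) = (-5 + W)*(7 + W) (Z(W, s) = (7 + W)*(-5 + W) = (-5 + W)*(7 + W))
-Z(-4, v(u(-2))) = -(-35 + (-4)**2 + 2*(-4)) = -(-35 + 16 - 8) = -1*(-27) = 27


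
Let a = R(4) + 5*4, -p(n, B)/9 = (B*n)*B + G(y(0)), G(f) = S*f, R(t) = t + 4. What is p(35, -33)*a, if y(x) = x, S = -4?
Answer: -9604980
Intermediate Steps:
R(t) = 4 + t
G(f) = -4*f
p(n, B) = -9*n*B**2 (p(n, B) = -9*((B*n)*B - 4*0) = -9*(n*B**2 + 0) = -9*n*B**2)
a = 28 (a = (4 + 4) + 5*4 = 8 + 20 = 28)
p(35, -33)*a = -9*35*(-33)**2*28 = -9*35*1089*28 = -343035*28 = -9604980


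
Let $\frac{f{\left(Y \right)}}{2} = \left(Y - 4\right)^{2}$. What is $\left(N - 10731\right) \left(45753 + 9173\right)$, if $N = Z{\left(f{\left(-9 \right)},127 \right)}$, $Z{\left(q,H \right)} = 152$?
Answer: $-581062154$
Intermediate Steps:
$f{\left(Y \right)} = 2 \left(-4 + Y\right)^{2}$ ($f{\left(Y \right)} = 2 \left(Y - 4\right)^{2} = 2 \left(-4 + Y\right)^{2}$)
$N = 152$
$\left(N - 10731\right) \left(45753 + 9173\right) = \left(152 - 10731\right) \left(45753 + 9173\right) = \left(152 - 10731\right) 54926 = \left(-10579\right) 54926 = -581062154$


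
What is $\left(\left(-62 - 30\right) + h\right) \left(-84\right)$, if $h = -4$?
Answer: $8064$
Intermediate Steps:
$\left(\left(-62 - 30\right) + h\right) \left(-84\right) = \left(\left(-62 - 30\right) - 4\right) \left(-84\right) = \left(-92 - 4\right) \left(-84\right) = \left(-96\right) \left(-84\right) = 8064$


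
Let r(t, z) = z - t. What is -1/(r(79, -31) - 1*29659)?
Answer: 1/29769 ≈ 3.3592e-5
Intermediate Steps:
-1/(r(79, -31) - 1*29659) = -1/((-31 - 1*79) - 1*29659) = -1/((-31 - 79) - 29659) = -1/(-110 - 29659) = -1/(-29769) = -1*(-1/29769) = 1/29769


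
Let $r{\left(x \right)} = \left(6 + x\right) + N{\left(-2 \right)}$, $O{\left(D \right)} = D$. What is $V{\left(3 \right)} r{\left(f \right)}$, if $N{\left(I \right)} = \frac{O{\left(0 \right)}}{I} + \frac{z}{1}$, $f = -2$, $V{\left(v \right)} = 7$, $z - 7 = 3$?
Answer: $98$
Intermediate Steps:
$z = 10$ ($z = 7 + 3 = 10$)
$N{\left(I \right)} = 10$ ($N{\left(I \right)} = \frac{0}{I} + \frac{10}{1} = 0 + 10 \cdot 1 = 0 + 10 = 10$)
$r{\left(x \right)} = 16 + x$ ($r{\left(x \right)} = \left(6 + x\right) + 10 = 16 + x$)
$V{\left(3 \right)} r{\left(f \right)} = 7 \left(16 - 2\right) = 7 \cdot 14 = 98$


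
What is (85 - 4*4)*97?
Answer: 6693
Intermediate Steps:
(85 - 4*4)*97 = (85 - 16)*97 = 69*97 = 6693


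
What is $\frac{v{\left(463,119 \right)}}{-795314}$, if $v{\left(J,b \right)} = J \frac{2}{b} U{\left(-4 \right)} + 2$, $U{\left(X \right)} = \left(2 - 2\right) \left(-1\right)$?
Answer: $- \frac{1}{397657} \approx -2.5147 \cdot 10^{-6}$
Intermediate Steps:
$U{\left(X \right)} = 0$ ($U{\left(X \right)} = 0 \left(-1\right) = 0$)
$v{\left(J,b \right)} = 2$ ($v{\left(J,b \right)} = J \frac{2}{b} 0 + 2 = J 0 + 2 = 0 + 2 = 2$)
$\frac{v{\left(463,119 \right)}}{-795314} = \frac{2}{-795314} = 2 \left(- \frac{1}{795314}\right) = - \frac{1}{397657}$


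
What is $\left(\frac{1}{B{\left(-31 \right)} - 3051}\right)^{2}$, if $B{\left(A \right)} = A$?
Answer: $\frac{1}{9498724} \approx 1.0528 \cdot 10^{-7}$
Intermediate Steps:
$\left(\frac{1}{B{\left(-31 \right)} - 3051}\right)^{2} = \left(\frac{1}{-31 - 3051}\right)^{2} = \left(\frac{1}{-3082}\right)^{2} = \left(- \frac{1}{3082}\right)^{2} = \frac{1}{9498724}$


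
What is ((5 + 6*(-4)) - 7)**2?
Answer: 676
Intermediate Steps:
((5 + 6*(-4)) - 7)**2 = ((5 - 24) - 7)**2 = (-19 - 7)**2 = (-26)**2 = 676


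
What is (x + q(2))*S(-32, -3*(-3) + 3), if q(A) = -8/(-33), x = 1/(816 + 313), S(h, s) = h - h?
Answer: 0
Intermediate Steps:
S(h, s) = 0
x = 1/1129 ≈ 0.00088574
q(A) = 8/33 (q(A) = -8*(-1/33) = 8/33)
(x + q(2))*S(-32, -3*(-3) + 3) = (1/1129 + 8/33)*0 = (9065/37257)*0 = 0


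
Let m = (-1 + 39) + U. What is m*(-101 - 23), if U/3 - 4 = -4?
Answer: -4712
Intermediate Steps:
U = 0 (U = 12 + 3*(-4) = 12 - 12 = 0)
m = 38 (m = (-1 + 39) + 0 = 38 + 0 = 38)
m*(-101 - 23) = 38*(-101 - 23) = 38*(-124) = -4712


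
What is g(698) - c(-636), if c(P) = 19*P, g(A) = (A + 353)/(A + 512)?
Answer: 14622691/1210 ≈ 12085.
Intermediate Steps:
g(A) = (353 + A)/(512 + A)
g(698) - c(-636) = (353 + 698)/(512 + 698) - 19*(-636) = 1051/1210 - 1*(-12084) = (1/1210)*1051 + 12084 = 1051/1210 + 12084 = 14622691/1210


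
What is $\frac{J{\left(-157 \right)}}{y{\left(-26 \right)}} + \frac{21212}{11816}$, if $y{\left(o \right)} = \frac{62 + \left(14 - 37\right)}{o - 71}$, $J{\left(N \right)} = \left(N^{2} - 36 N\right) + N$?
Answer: $- \frac{2879064885}{38402} \approx -74972.0$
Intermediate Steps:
$J{\left(N \right)} = N^{2} - 35 N$
$y{\left(o \right)} = \frac{39}{-71 + o}$ ($y{\left(o \right)} = \frac{62 - 23}{-71 + o} = \frac{39}{-71 + o}$)
$\frac{J{\left(-157 \right)}}{y{\left(-26 \right)}} + \frac{21212}{11816} = \frac{\left(-157\right) \left(-35 - 157\right)}{39 \frac{1}{-71 - 26}} + \frac{21212}{11816} = \frac{\left(-157\right) \left(-192\right)}{39 \frac{1}{-97}} + 21212 \cdot \frac{1}{11816} = \frac{30144}{39 \left(- \frac{1}{97}\right)} + \frac{5303}{2954} = \frac{30144}{- \frac{39}{97}} + \frac{5303}{2954} = 30144 \left(- \frac{97}{39}\right) + \frac{5303}{2954} = - \frac{974656}{13} + \frac{5303}{2954} = - \frac{2879064885}{38402}$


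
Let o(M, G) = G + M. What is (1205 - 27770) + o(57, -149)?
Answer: -26657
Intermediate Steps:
(1205 - 27770) + o(57, -149) = (1205 - 27770) + (-149 + 57) = -26565 - 92 = -26657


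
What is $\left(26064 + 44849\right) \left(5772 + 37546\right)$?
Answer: $3071809334$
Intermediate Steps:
$\left(26064 + 44849\right) \left(5772 + 37546\right) = 70913 \cdot 43318 = 3071809334$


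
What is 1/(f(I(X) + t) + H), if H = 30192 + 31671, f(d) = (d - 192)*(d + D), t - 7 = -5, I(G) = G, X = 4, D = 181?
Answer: 1/27081 ≈ 3.6926e-5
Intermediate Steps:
t = 2 (t = 7 - 5 = 2)
f(d) = (-192 + d)*(181 + d) (f(d) = (d - 192)*(d + 181) = (-192 + d)*(181 + d))
H = 61863
1/(f(I(X) + t) + H) = 1/((-34752 + (4 + 2)² - 11*(4 + 2)) + 61863) = 1/((-34752 + 6² - 11*6) + 61863) = 1/((-34752 + 36 - 66) + 61863) = 1/(-34782 + 61863) = 1/27081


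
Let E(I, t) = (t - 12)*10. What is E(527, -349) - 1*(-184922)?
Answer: 181312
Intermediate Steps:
E(I, t) = -120 + 10*t (E(I, t) = (-12 + t)*10 = -120 + 10*t)
E(527, -349) - 1*(-184922) = (-120 + 10*(-349)) - 1*(-184922) = (-120 - 3490) + 184922 = -3610 + 184922 = 181312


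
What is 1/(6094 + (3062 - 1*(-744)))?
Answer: 1/9900 ≈ 0.00010101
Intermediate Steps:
1/(6094 + (3062 - 1*(-744))) = 1/(6094 + (3062 + 744)) = 1/(6094 + 3806) = 1/9900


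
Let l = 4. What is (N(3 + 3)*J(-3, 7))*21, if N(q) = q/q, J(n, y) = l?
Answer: 84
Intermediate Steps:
J(n, y) = 4
N(q) = 1
(N(3 + 3)*J(-3, 7))*21 = (1*4)*21 = 4*21 = 84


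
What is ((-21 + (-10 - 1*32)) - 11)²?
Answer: 5476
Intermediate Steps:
((-21 + (-10 - 1*32)) - 11)² = ((-21 + (-10 - 32)) - 11)² = ((-21 - 42) - 11)² = (-63 - 11)² = (-74)² = 5476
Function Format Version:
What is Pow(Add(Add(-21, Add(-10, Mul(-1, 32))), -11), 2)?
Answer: 5476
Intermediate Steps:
Pow(Add(Add(-21, Add(-10, Mul(-1, 32))), -11), 2) = Pow(Add(Add(-21, Add(-10, -32)), -11), 2) = Pow(Add(Add(-21, -42), -11), 2) = Pow(Add(-63, -11), 2) = Pow(-74, 2) = 5476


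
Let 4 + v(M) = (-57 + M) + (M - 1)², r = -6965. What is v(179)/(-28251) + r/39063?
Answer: -479683247/367856271 ≈ -1.3040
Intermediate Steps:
v(M) = -61 + M + (-1 + M)² (v(M) = -4 + ((-57 + M) + (M - 1)²) = -4 + ((-57 + M) + (-1 + M)²) = -4 + (-57 + M + (-1 + M)²) = -61 + M + (-1 + M)²)
v(179)/(-28251) + r/39063 = (-60 + 179² - 1*179)/(-28251) - 6965/39063 = (-60 + 32041 - 179)*(-1/28251) - 6965*1/39063 = 31802*(-1/28251) - 6965/39063 = -31802/28251 - 6965/39063 = -479683247/367856271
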